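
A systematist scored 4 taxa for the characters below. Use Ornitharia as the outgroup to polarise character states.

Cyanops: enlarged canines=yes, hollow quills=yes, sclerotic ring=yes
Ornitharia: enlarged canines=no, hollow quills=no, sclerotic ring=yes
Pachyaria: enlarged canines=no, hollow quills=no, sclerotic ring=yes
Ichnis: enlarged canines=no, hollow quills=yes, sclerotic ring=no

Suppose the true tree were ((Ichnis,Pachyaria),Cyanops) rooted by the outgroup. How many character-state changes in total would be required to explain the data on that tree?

Map each character onto ((Ichnis,Pachyaria),Cyanops) (rooted by Ornitharia) and count the minimum state changes it requires (Fitch parsimony):
enlarged canines: 1; hollow quills: 2; sclerotic ring: 1.
Total tree length = 4.

4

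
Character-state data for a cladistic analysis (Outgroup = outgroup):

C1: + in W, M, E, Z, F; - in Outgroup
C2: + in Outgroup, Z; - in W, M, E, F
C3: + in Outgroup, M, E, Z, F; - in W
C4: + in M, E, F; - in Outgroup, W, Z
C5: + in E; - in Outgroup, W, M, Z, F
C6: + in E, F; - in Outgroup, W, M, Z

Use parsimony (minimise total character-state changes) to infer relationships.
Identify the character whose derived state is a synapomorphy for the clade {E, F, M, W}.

C2

Character polarity is set by the outgroup: the derived state is whichever differs from the outgroup's state, so for C2, C3 the derived state is '-', and for the remaining characters it is '+'.
C1 (derived state '+') is shared by all ingroup taxa — unites the whole ingroup.
Only E, F, M, and W show the derived state '-' for C2, supporting them as a clade.
C3 (derived state '-') is unique to W (autapomorphy; uninformative for grouping).
C4: derived state '+' in E, F, and M only — synapomorphy for {E, F, M}.
C5 (derived state '+') is unique to E (autapomorphy; uninformative for grouping).
C6: derived state '+' in E and F only — synapomorphy for {E, F}.
Most parsimonious ingroup topology: ((W,(M,(E,F))),Z).
The clade {E, F, M, W} is supported by C2: its derived state '-' occurs in exactly those taxa and in no other taxon (including the outgroup).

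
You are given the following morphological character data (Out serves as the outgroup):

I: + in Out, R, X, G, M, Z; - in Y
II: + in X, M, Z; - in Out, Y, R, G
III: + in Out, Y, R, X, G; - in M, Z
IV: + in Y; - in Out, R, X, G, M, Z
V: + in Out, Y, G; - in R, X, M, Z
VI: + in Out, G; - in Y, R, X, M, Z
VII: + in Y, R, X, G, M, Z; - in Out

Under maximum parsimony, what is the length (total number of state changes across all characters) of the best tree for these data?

Character polarity is set by the outgroup: the derived state is whichever differs from the outgroup's state, so for I, III, V, VI the derived state is '-', and for the remaining characters it is '+'.
I (derived state '-') is unique to Y (autapomorphy; uninformative for grouping).
Only M, X, and Z show the derived state '+' for II, supporting them as a clade.
III (derived state '-') is shared by M and Z — a synapomorphy uniting that clade.
IV (derived state '+') is unique to Y (autapomorphy; uninformative for grouping).
V (derived state '-') is shared by M, R, X, and Z — a synapomorphy uniting that clade.
VI (derived state '-') is shared by M, R, X, Y, and Z — a synapomorphy uniting that clade.
All ingroup taxa share the derived state '+' for VII; it defines the ingroup but does not resolve relationships within it.
Most parsimonious ingroup topology: ((Y,(R,(X,(M,Z)))),G).
Changes per character on this tree: I: 1; II: 1; III: 1; IV: 1; V: 1; VI: 1; VII: 1.
Total = 7.

7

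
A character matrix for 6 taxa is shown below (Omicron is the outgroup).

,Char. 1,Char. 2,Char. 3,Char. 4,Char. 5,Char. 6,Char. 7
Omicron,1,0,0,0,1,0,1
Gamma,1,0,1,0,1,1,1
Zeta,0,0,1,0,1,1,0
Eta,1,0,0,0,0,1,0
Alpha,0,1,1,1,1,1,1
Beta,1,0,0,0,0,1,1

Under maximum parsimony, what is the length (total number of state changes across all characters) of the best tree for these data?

8

Character polarity is set by the outgroup: the derived state is whichever differs from the outgroup's state, so for Char. 1, Char. 5, Char. 7 the derived state is '0', and for the remaining characters it is '1'.
Char. 1 (derived state '0') is shared by Alpha and Zeta — a synapomorphy uniting that clade.
Char. 2 (derived state '1') is unique to Alpha (autapomorphy; uninformative for grouping).
Char. 3: derived state '1' in Alpha, Gamma, and Zeta only — synapomorphy for {Alpha, Gamma, Zeta}.
Char. 4: derived state '1' in Alpha only — an autapomorphy, so it tells us nothing about relationships among taxa.
Char. 5: derived state '0' in Beta and Eta only — synapomorphy for {Beta, Eta}.
All ingroup taxa share the derived state '1' for Char. 6; it defines the ingroup but does not resolve relationships within it.
Char. 7 groups Eta and Zeta, which is incompatible with the clades supported by the remaining characters; treating it as convergent (homoplasy) costs fewer steps than any alternative tree.
Most parsimonious ingroup topology: ((Gamma,(Zeta,Alpha)),(Eta,Beta)).
Changes per character on this tree: Char. 1: 1; Char. 2: 1; Char. 3: 1; Char. 4: 1; Char. 5: 1; Char. 6: 1; Char. 7: 2.
Total = 8.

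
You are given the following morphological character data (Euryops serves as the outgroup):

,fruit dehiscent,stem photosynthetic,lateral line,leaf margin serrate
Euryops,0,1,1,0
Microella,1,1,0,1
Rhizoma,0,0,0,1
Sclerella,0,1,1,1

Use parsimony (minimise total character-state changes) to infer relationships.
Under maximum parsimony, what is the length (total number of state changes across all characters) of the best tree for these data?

Character polarity is set by the outgroup: the derived state is whichever differs from the outgroup's state, so for stem photosynthetic, lateral line the derived state is '0', and for the remaining characters it is '1'.
fruit dehiscent (derived state '1') is unique to Microella (autapomorphy; uninformative for grouping).
stem photosynthetic (derived state '0') is unique to Rhizoma (autapomorphy; uninformative for grouping).
lateral line (derived state '0') is shared by Microella and Rhizoma — a synapomorphy uniting that clade.
All ingroup taxa share the derived state '1' for leaf margin serrate; it defines the ingroup but does not resolve relationships within it.
Most parsimonious ingroup topology: ((Microella,Rhizoma),Sclerella).
Changes per character on this tree: fruit dehiscent: 1; stem photosynthetic: 1; lateral line: 1; leaf margin serrate: 1.
Total = 4.

4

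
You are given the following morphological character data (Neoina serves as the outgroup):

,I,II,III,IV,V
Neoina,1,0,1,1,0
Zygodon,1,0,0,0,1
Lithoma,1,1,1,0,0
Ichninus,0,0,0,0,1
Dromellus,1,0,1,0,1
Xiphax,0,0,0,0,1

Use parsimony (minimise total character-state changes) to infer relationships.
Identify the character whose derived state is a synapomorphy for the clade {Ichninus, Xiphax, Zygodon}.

III

Character polarity is set by the outgroup: the derived state is whichever differs from the outgroup's state, so for I, III, IV the derived state is '0', and for the remaining characters it is '1'.
Only Ichninus and Xiphax show the derived state '0' for I, supporting them as a clade.
II (derived state '1') is unique to Lithoma (autapomorphy; uninformative for grouping).
III (derived state '0') is shared by Ichninus, Xiphax, and Zygodon — a synapomorphy uniting that clade.
IV (derived state '0') is shared by all ingroup taxa — unites the whole ingroup.
V (derived state '1') is shared by Dromellus, Ichninus, Xiphax, and Zygodon — a synapomorphy uniting that clade.
Most parsimonious ingroup topology: (((Zygodon,(Ichninus,Xiphax)),Dromellus),Lithoma).
The clade {Ichninus, Xiphax, Zygodon} is supported by III: its derived state '0' occurs in exactly those taxa and in no other taxon (including the outgroup).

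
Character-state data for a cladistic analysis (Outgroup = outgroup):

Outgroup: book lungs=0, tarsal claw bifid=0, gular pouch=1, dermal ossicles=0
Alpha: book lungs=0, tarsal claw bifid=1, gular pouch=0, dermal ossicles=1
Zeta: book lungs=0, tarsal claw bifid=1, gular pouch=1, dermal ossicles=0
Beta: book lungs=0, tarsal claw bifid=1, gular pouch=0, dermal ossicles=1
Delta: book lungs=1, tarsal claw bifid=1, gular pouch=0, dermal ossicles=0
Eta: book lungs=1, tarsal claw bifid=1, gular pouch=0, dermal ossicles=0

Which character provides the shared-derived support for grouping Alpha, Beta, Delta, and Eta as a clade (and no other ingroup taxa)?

Character polarity is set by the outgroup: the derived state is whichever differs from the outgroup's state, so for gular pouch the derived state is '0', and for the remaining characters it is '1'.
book lungs: derived state '1' in Delta and Eta only — synapomorphy for {Delta, Eta}.
tarsal claw bifid (derived state '1') is shared by all ingroup taxa — unites the whole ingroup.
gular pouch (derived state '0') is shared by Alpha, Beta, Delta, and Eta — a synapomorphy uniting that clade.
dermal ossicles (derived state '1') is shared by Alpha and Beta — a synapomorphy uniting that clade.
Most parsimonious ingroup topology: (((Alpha,Beta),(Delta,Eta)),Zeta).
The clade {Alpha, Beta, Delta, Eta} is supported by gular pouch: its derived state '0' occurs in exactly those taxa and in no other taxon (including the outgroup).

gular pouch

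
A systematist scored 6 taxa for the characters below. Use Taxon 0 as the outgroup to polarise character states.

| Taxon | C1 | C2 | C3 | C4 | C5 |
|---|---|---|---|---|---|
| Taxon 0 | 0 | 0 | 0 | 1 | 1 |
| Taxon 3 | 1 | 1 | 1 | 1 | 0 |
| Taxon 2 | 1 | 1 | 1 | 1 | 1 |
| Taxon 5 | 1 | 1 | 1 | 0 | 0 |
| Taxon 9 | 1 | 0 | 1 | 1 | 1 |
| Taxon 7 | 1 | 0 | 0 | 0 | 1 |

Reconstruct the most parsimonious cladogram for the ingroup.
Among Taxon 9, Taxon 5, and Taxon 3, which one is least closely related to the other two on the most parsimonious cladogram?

Character polarity is set by the outgroup: the derived state is whichever differs from the outgroup's state, so for C4, C5 the derived state is '0', and for the remaining characters it is '1'.
C1 (derived state '1') is shared by all ingroup taxa — unites the whole ingroup.
C2 (derived state '1') is shared by Taxon 2, Taxon 3, and Taxon 5 — a synapomorphy uniting that clade.
Only Taxon 2, Taxon 3, Taxon 5, and Taxon 9 show the derived state '1' for C3, supporting them as a clade.
C4 groups Taxon 5 and Taxon 7, which is incompatible with the clades supported by the remaining characters; treating it as convergent (homoplasy) costs fewer steps than any alternative tree.
C5 (derived state '0') is shared by Taxon 3 and Taxon 5 — a synapomorphy uniting that clade.
Most parsimonious ingroup topology: ((((Taxon 3,Taxon 5),Taxon 2),Taxon 9),Taxon 7).
Taxon 3 and Taxon 5 share a more recent common ancestor with each other than either does with Taxon 9, so Taxon 9 is the least closely related of the three.

Taxon 9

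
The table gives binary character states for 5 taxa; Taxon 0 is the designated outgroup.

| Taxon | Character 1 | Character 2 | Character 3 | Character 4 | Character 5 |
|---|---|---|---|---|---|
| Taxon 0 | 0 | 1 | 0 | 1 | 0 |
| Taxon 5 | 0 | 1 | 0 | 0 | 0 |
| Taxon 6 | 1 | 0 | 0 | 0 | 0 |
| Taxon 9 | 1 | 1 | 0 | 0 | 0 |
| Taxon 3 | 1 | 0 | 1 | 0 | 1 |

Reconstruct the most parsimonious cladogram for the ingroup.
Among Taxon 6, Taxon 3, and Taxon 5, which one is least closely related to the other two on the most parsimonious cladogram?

Taxon 5

Character polarity is set by the outgroup: the derived state is whichever differs from the outgroup's state, so for Character 2, Character 4 the derived state is '0', and for the remaining characters it is '1'.
Character 1: derived state '1' in Taxon 3, Taxon 6, and Taxon 9 only — synapomorphy for {Taxon 3, Taxon 6, Taxon 9}.
Character 2: derived state '0' in Taxon 3 and Taxon 6 only — synapomorphy for {Taxon 3, Taxon 6}.
Character 3: derived state '1' in Taxon 3 only — an autapomorphy, so it tells us nothing about relationships among taxa.
All ingroup taxa share the derived state '0' for Character 4; it defines the ingroup but does not resolve relationships within it.
Character 5 (derived state '1') is unique to Taxon 3 (autapomorphy; uninformative for grouping).
Most parsimonious ingroup topology: (Taxon 5,((Taxon 6,Taxon 3),Taxon 9)).
Taxon 3 and Taxon 6 share a more recent common ancestor with each other than either does with Taxon 5, so Taxon 5 is the least closely related of the three.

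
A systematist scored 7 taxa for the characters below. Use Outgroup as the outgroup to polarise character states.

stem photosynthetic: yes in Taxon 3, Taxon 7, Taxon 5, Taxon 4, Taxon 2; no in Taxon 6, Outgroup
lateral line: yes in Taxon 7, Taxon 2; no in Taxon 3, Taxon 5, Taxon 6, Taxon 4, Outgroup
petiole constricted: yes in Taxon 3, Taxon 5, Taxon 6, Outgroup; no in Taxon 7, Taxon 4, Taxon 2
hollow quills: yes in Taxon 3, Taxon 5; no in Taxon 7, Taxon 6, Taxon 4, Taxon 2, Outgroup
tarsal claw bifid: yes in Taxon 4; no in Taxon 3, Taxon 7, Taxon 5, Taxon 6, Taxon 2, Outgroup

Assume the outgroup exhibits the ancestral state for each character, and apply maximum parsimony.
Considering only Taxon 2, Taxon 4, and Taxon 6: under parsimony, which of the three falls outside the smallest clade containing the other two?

Taxon 6

Character polarity is set by the outgroup: the derived state is whichever differs from the outgroup's state, so for petiole constricted the derived state is 'no', and for the remaining characters it is 'yes'.
stem photosynthetic (derived state 'yes') is shared by Taxon 2, Taxon 3, Taxon 4, Taxon 5, and Taxon 7 — a synapomorphy uniting that clade.
lateral line (derived state 'yes') is shared by Taxon 2 and Taxon 7 — a synapomorphy uniting that clade.
petiole constricted (derived state 'no') is shared by Taxon 2, Taxon 4, and Taxon 7 — a synapomorphy uniting that clade.
Only Taxon 3 and Taxon 5 show the derived state 'yes' for hollow quills, supporting them as a clade.
tarsal claw bifid (derived state 'yes') is unique to Taxon 4 (autapomorphy; uninformative for grouping).
Most parsimonious ingroup topology: (Taxon 6,(((Taxon 7,Taxon 2),Taxon 4),(Taxon 3,Taxon 5))).
Taxon 4 and Taxon 2 share a more recent common ancestor with each other than either does with Taxon 6, so Taxon 6 is the least closely related of the three.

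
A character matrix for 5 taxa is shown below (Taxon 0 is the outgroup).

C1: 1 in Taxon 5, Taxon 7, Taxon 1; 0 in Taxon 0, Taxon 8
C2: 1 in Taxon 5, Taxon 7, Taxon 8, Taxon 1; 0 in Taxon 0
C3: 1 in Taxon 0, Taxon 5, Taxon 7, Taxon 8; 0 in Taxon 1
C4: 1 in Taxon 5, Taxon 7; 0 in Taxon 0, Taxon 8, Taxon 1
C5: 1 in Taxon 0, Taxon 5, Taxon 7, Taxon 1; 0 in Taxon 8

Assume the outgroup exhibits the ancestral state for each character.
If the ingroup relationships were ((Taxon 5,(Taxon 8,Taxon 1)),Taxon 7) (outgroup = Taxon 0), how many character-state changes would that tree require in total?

7

Map each character onto ((Taxon 5,(Taxon 8,Taxon 1)),Taxon 7) (rooted by Taxon 0) and count the minimum state changes it requires (Fitch parsimony):
C1: 2; C2: 1; C3: 1; C4: 2; C5: 1.
Total tree length = 7.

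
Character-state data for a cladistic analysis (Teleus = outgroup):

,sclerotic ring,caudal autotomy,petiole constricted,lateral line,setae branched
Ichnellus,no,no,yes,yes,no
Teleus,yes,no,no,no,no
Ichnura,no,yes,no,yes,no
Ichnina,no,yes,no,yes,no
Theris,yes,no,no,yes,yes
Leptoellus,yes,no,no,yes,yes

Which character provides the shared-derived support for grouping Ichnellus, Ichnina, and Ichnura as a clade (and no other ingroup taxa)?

Character polarity is set by the outgroup: the derived state is whichever differs from the outgroup's state, so for sclerotic ring the derived state is 'no', and for the remaining characters it is 'yes'.
Only Ichnellus, Ichnina, and Ichnura show the derived state 'no' for sclerotic ring, supporting them as a clade.
caudal autotomy (derived state 'yes') is shared by Ichnina and Ichnura — a synapomorphy uniting that clade.
petiole constricted (derived state 'yes') is unique to Ichnellus (autapomorphy; uninformative for grouping).
lateral line (derived state 'yes') is shared by all ingroup taxa — unites the whole ingroup.
setae branched: derived state 'yes' in Leptoellus and Theris only — synapomorphy for {Leptoellus, Theris}.
Most parsimonious ingroup topology: ((Theris,Leptoellus),((Ichnina,Ichnura),Ichnellus)).
The clade {Ichnellus, Ichnina, Ichnura} is supported by sclerotic ring: its derived state 'no' occurs in exactly those taxa and in no other taxon (including the outgroup).

sclerotic ring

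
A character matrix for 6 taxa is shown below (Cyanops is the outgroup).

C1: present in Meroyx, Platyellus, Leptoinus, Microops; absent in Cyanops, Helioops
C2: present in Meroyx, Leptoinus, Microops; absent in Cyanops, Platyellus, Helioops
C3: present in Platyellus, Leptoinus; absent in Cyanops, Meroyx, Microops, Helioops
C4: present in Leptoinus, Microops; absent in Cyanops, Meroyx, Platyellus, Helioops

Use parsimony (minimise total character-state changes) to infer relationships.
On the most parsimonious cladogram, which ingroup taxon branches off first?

The outgroup has state 'absent' for every character, so 'present' is the derived state throughout.
C1 (derived state 'present') is shared by Leptoinus, Meroyx, Microops, and Platyellus — a synapomorphy uniting that clade.
C2 (derived state 'present') is shared by Leptoinus, Meroyx, and Microops — a synapomorphy uniting that clade.
C3 groups Leptoinus and Platyellus, which is incompatible with the clades supported by the remaining characters; treating it as convergent (homoplasy) costs fewer steps than any alternative tree.
C4: derived state 'present' in Leptoinus and Microops only — synapomorphy for {Leptoinus, Microops}.
Most parsimonious ingroup topology: (((Meroyx,(Leptoinus,Microops)),Platyellus),Helioops).
Helioops is sister to the clade containing all other ingroup taxa, so it is the earliest-diverging (most basal) ingroup lineage.

Helioops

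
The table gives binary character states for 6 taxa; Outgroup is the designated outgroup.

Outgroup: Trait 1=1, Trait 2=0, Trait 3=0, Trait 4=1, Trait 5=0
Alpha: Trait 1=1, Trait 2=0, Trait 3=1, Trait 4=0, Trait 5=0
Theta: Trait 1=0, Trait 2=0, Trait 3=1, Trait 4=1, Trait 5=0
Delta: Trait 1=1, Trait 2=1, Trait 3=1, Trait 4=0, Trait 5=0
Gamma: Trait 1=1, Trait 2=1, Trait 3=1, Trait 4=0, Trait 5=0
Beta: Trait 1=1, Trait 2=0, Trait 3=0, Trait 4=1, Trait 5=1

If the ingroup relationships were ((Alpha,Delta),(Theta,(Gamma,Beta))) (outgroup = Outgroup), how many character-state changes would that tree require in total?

8

Map each character onto ((Alpha,Delta),(Theta,(Gamma,Beta))) (rooted by Outgroup) and count the minimum state changes it requires (Fitch parsimony):
Trait 1: 1; Trait 2: 2; Trait 3: 2; Trait 4: 2; Trait 5: 1.
Total tree length = 8.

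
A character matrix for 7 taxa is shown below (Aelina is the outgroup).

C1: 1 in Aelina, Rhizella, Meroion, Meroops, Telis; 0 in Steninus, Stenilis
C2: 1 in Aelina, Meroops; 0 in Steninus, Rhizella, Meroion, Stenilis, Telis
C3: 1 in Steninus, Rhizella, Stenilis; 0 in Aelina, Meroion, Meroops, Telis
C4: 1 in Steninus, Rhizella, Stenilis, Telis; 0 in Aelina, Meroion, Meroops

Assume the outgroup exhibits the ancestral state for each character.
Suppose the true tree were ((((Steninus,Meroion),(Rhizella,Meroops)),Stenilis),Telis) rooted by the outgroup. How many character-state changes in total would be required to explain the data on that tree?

10

Map each character onto ((((Steninus,Meroion),(Rhizella,Meroops)),Stenilis),Telis) (rooted by Aelina) and count the minimum state changes it requires (Fitch parsimony):
C1: 2; C2: 2; C3: 3; C4: 3.
Total tree length = 10.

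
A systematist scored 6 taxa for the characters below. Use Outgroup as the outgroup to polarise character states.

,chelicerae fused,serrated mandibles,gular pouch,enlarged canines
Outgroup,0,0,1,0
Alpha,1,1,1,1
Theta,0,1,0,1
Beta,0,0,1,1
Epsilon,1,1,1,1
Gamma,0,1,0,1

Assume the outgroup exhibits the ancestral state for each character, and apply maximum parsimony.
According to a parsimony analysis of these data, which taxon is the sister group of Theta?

Gamma

Character polarity is set by the outgroup: the derived state is whichever differs from the outgroup's state, so for gular pouch the derived state is '0', and for the remaining characters it is '1'.
chelicerae fused (derived state '1') is shared by Alpha and Epsilon — a synapomorphy uniting that clade.
serrated mandibles: derived state '1' in Alpha, Epsilon, Gamma, and Theta only — synapomorphy for {Alpha, Epsilon, Gamma, Theta}.
gular pouch: derived state '0' in Gamma and Theta only — synapomorphy for {Gamma, Theta}.
enlarged canines (derived state '1') is shared by all ingroup taxa — unites the whole ingroup.
Most parsimonious ingroup topology: (((Alpha,Epsilon),(Gamma,Theta)),Beta).
Theta and Gamma form a cherry on this tree, so they are sister taxa.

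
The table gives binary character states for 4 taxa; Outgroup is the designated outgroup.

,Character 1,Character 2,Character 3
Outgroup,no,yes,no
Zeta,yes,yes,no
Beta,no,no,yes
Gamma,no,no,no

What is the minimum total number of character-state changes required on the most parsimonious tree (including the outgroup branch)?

3

Character polarity is set by the outgroup: the derived state is whichever differs from the outgroup's state, so for Character 2 the derived state is 'no', and for the remaining characters it is 'yes'.
Character 1 (derived state 'yes') is unique to Zeta (autapomorphy; uninformative for grouping).
Character 2 (derived state 'no') is shared by Beta and Gamma — a synapomorphy uniting that clade.
Character 3: derived state 'yes' in Beta only — an autapomorphy, so it tells us nothing about relationships among taxa.
Most parsimonious ingroup topology: (Zeta,(Beta,Gamma)).
Changes per character on this tree: Character 1: 1; Character 2: 1; Character 3: 1.
Total = 3.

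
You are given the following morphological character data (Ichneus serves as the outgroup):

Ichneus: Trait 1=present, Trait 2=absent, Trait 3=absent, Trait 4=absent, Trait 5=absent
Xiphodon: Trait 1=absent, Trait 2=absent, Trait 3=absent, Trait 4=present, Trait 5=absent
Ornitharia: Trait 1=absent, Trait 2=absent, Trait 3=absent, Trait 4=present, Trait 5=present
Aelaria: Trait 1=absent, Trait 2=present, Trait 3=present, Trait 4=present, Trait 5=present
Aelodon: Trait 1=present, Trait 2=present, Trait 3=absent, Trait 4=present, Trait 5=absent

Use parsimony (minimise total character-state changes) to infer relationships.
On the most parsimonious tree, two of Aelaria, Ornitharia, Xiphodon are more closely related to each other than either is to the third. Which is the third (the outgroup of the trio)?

Xiphodon

Character polarity is set by the outgroup: the derived state is whichever differs from the outgroup's state, so for Trait 1 the derived state is 'absent', and for the remaining characters it is 'present'.
Trait 1 (derived state 'absent') is shared by Aelaria, Ornitharia, and Xiphodon — a synapomorphy uniting that clade.
Trait 2 (state 'present') occurs in Aelaria and Aelodon but conflicts with the nesting implied by the other characters — most parsimoniously interpreted as homoplasy.
Trait 3 (derived state 'present') is unique to Aelaria (autapomorphy; uninformative for grouping).
Trait 4 (derived state 'present') is shared by all ingroup taxa — unites the whole ingroup.
Only Aelaria and Ornitharia show the derived state 'present' for Trait 5, supporting them as a clade.
Most parsimonious ingroup topology: ((Xiphodon,(Ornitharia,Aelaria)),Aelodon).
Aelaria and Ornitharia share a more recent common ancestor with each other than either does with Xiphodon, so Xiphodon is the least closely related of the three.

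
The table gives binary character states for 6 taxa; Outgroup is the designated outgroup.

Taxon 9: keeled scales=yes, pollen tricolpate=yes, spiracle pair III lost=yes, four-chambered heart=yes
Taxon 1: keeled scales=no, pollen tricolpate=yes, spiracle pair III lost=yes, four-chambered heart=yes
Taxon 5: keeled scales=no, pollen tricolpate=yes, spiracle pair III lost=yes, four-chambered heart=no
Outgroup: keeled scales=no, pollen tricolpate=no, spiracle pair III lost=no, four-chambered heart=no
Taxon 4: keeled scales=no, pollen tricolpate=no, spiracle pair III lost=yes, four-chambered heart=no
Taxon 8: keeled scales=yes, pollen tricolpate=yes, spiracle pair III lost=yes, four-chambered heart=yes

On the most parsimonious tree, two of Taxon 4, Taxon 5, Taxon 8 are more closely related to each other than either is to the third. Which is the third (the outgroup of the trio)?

Taxon 4

The outgroup has state 'no' for every character, so 'yes' is the derived state throughout.
Only Taxon 8 and Taxon 9 show the derived state 'yes' for keeled scales, supporting them as a clade.
pollen tricolpate: derived state 'yes' in Taxon 1, Taxon 5, Taxon 8, and Taxon 9 only — synapomorphy for {Taxon 1, Taxon 5, Taxon 8, Taxon 9}.
All ingroup taxa share the derived state 'yes' for spiracle pair III lost; it defines the ingroup but does not resolve relationships within it.
four-chambered heart (derived state 'yes') is shared by Taxon 1, Taxon 8, and Taxon 9 — a synapomorphy uniting that clade.
Most parsimonious ingroup topology: (((Taxon 1,(Taxon 9,Taxon 8)),Taxon 5),Taxon 4).
Taxon 5 and Taxon 8 share a more recent common ancestor with each other than either does with Taxon 4, so Taxon 4 is the least closely related of the three.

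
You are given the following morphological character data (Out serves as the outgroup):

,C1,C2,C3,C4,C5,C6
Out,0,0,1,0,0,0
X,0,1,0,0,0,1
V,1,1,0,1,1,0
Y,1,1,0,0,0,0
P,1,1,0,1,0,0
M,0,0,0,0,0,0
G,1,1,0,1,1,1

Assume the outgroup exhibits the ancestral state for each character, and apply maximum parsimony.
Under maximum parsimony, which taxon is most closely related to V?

G

Character polarity is set by the outgroup: the derived state is whichever differs from the outgroup's state, so for C3 the derived state is '0', and for the remaining characters it is '1'.
C1 (derived state '1') is shared by G, P, V, and Y — a synapomorphy uniting that clade.
Only G, P, V, X, and Y show the derived state '1' for C2, supporting them as a clade.
C3 (derived state '0') is shared by all ingroup taxa — unites the whole ingroup.
C4 (derived state '1') is shared by G, P, and V — a synapomorphy uniting that clade.
Only G and V show the derived state '1' for C5, supporting them as a clade.
C6 (state '1') occurs in G and X but conflicts with the nesting implied by the other characters — most parsimoniously interpreted as homoplasy.
Most parsimonious ingroup topology: ((X,(((V,G),P),Y)),M).
V and G form a cherry on this tree, so they are sister taxa.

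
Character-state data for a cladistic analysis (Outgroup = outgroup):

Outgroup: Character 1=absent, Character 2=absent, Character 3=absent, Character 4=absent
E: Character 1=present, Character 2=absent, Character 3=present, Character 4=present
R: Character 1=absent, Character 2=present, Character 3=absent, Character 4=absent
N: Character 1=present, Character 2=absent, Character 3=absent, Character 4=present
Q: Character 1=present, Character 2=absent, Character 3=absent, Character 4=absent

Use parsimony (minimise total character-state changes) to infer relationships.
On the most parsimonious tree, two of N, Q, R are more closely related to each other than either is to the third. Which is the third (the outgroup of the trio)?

The outgroup has state 'absent' for every character, so 'present' is the derived state throughout.
Character 1: derived state 'present' in E, N, and Q only — synapomorphy for {E, N, Q}.
Character 2: derived state 'present' in R only — an autapomorphy, so it tells us nothing about relationships among taxa.
Character 3: derived state 'present' in E only — an autapomorphy, so it tells us nothing about relationships among taxa.
Only E and N show the derived state 'present' for Character 4, supporting them as a clade.
Most parsimonious ingroup topology: (((E,N),Q),R).
Q and N share a more recent common ancestor with each other than either does with R, so R is the least closely related of the three.

R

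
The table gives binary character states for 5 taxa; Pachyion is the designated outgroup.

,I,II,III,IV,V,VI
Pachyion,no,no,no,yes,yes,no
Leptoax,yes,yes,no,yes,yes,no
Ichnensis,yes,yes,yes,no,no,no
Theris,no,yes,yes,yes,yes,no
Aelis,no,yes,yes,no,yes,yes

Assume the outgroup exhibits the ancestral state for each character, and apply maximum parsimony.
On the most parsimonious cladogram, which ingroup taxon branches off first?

Leptoax

Character polarity is set by the outgroup: the derived state is whichever differs from the outgroup's state, so for IV, V the derived state is 'no', and for the remaining characters it is 'yes'.
I groups Ichnensis and Leptoax, which is incompatible with the clades supported by the remaining characters; treating it as convergent (homoplasy) costs fewer steps than any alternative tree.
II (derived state 'yes') is shared by all ingroup taxa — unites the whole ingroup.
Only Aelis, Ichnensis, and Theris show the derived state 'yes' for III, supporting them as a clade.
IV: derived state 'no' in Aelis and Ichnensis only — synapomorphy for {Aelis, Ichnensis}.
V (derived state 'no') is unique to Ichnensis (autapomorphy; uninformative for grouping).
VI: derived state 'yes' in Aelis only — an autapomorphy, so it tells us nothing about relationships among taxa.
Most parsimonious ingroup topology: (Leptoax,((Ichnensis,Aelis),Theris)).
Leptoax is sister to the clade containing all other ingroup taxa, so it is the earliest-diverging (most basal) ingroup lineage.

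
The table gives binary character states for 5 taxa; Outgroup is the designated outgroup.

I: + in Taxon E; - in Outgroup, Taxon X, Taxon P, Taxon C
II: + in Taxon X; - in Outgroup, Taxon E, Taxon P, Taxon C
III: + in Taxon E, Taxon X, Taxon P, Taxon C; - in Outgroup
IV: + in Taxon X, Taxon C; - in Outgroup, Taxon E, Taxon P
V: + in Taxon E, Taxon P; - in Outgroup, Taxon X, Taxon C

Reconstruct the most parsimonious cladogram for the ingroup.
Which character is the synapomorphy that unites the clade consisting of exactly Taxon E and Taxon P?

The outgroup has state '-' for every character, so '+' is the derived state throughout.
I: derived state '+' in Taxon E only — an autapomorphy, so it tells us nothing about relationships among taxa.
II: derived state '+' in Taxon X only — an autapomorphy, so it tells us nothing about relationships among taxa.
III (derived state '+') is shared by all ingroup taxa — unites the whole ingroup.
Only Taxon C and Taxon X show the derived state '+' for IV, supporting them as a clade.
V (derived state '+') is shared by Taxon E and Taxon P — a synapomorphy uniting that clade.
Most parsimonious ingroup topology: ((Taxon E,Taxon P),(Taxon X,Taxon C)).
The clade {Taxon E, Taxon P} is supported by V: its derived state '+' occurs in exactly those taxa and in no other taxon (including the outgroup).

V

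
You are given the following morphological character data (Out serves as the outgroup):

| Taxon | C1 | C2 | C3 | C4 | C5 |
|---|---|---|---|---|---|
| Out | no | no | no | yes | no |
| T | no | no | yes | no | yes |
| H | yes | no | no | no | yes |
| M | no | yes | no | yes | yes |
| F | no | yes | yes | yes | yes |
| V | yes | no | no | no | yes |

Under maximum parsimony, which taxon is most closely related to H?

V

Character polarity is set by the outgroup: the derived state is whichever differs from the outgroup's state, so for C4 the derived state is 'no', and for the remaining characters it is 'yes'.
Only H and V show the derived state 'yes' for C1, supporting them as a clade.
Only F and M show the derived state 'yes' for C2, supporting them as a clade.
C3 (state 'yes') occurs in F and T but conflicts with the nesting implied by the other characters — most parsimoniously interpreted as homoplasy.
Only H, T, and V show the derived state 'no' for C4, supporting them as a clade.
All ingroup taxa share the derived state 'yes' for C5; it defines the ingroup but does not resolve relationships within it.
Most parsimonious ingroup topology: ((T,(H,V)),(M,F)).
H and V form a cherry on this tree, so they are sister taxa.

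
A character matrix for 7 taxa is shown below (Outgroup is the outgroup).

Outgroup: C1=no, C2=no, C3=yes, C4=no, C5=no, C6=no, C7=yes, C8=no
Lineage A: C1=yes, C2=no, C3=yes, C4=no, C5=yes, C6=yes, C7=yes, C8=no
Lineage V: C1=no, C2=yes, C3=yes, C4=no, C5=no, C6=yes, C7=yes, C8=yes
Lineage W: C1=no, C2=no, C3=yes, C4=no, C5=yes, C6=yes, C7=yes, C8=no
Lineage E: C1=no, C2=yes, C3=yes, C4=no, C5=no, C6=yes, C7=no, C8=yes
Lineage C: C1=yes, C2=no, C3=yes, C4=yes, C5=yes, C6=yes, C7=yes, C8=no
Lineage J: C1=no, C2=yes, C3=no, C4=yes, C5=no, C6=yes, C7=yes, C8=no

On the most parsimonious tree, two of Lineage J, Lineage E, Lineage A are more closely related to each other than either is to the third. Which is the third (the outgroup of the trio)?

Lineage A

Character polarity is set by the outgroup: the derived state is whichever differs from the outgroup's state, so for C3, C7 the derived state is 'no', and for the remaining characters it is 'yes'.
C1 (derived state 'yes') is shared by Lineage A and Lineage C — a synapomorphy uniting that clade.
Only Lineage E, Lineage J, and Lineage V show the derived state 'yes' for C2, supporting them as a clade.
C3: derived state 'no' in Lineage J only — an autapomorphy, so it tells us nothing about relationships among taxa.
C4 (state 'yes') occurs in Lineage C and Lineage J but conflicts with the nesting implied by the other characters — most parsimoniously interpreted as homoplasy.
C5 (derived state 'yes') is shared by Lineage A, Lineage C, and Lineage W — a synapomorphy uniting that clade.
All ingroup taxa share the derived state 'yes' for C6; it defines the ingroup but does not resolve relationships within it.
C7 (derived state 'no') is unique to Lineage E (autapomorphy; uninformative for grouping).
C8: derived state 'yes' in Lineage E and Lineage V only — synapomorphy for {Lineage E, Lineage V}.
Most parsimonious ingroup topology: (((Lineage A,Lineage C),Lineage W),((Lineage V,Lineage E),Lineage J)).
Lineage E and Lineage J share a more recent common ancestor with each other than either does with Lineage A, so Lineage A is the least closely related of the three.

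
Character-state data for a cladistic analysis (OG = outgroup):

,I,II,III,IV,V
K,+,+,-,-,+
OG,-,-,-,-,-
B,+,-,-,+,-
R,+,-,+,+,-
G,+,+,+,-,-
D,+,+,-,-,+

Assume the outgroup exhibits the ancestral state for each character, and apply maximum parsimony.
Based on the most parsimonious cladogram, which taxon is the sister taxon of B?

R

The outgroup has state '-' for every character, so '+' is the derived state throughout.
I (derived state '+') is shared by all ingroup taxa — unites the whole ingroup.
Only D, G, and K show the derived state '+' for II, supporting them as a clade.
III (state '+') occurs in G and R but conflicts with the nesting implied by the other characters — most parsimoniously interpreted as homoplasy.
Only B and R show the derived state '+' for IV, supporting them as a clade.
Only D and K show the derived state '+' for V, supporting them as a clade.
Most parsimonious ingroup topology: (((K,D),G),(R,B)).
B and R form a cherry on this tree, so they are sister taxa.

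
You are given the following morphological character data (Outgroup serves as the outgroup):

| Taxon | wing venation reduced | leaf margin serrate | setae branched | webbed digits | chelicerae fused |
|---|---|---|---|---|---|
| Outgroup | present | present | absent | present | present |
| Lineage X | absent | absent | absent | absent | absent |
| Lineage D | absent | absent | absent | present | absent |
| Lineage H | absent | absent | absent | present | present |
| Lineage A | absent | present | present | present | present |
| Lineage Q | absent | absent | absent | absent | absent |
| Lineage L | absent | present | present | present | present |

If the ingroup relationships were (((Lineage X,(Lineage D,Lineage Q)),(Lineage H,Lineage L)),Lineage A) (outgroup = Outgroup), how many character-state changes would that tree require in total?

8

Map each character onto (((Lineage X,(Lineage D,Lineage Q)),(Lineage H,Lineage L)),Lineage A) (rooted by Outgroup) and count the minimum state changes it requires (Fitch parsimony):
wing venation reduced: 1; leaf margin serrate: 2; setae branched: 2; webbed digits: 2; chelicerae fused: 1.
Total tree length = 8.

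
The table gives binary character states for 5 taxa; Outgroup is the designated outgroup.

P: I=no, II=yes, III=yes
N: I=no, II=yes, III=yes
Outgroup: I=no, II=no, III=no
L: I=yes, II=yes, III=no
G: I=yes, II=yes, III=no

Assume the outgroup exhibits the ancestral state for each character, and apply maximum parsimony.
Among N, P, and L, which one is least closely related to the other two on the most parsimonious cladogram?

The outgroup has state 'no' for every character, so 'yes' is the derived state throughout.
I (derived state 'yes') is shared by G and L — a synapomorphy uniting that clade.
All ingroup taxa share the derived state 'yes' for II; it defines the ingroup but does not resolve relationships within it.
III (derived state 'yes') is shared by N and P — a synapomorphy uniting that clade.
Most parsimonious ingroup topology: ((P,N),(G,L)).
P and N share a more recent common ancestor with each other than either does with L, so L is the least closely related of the three.

L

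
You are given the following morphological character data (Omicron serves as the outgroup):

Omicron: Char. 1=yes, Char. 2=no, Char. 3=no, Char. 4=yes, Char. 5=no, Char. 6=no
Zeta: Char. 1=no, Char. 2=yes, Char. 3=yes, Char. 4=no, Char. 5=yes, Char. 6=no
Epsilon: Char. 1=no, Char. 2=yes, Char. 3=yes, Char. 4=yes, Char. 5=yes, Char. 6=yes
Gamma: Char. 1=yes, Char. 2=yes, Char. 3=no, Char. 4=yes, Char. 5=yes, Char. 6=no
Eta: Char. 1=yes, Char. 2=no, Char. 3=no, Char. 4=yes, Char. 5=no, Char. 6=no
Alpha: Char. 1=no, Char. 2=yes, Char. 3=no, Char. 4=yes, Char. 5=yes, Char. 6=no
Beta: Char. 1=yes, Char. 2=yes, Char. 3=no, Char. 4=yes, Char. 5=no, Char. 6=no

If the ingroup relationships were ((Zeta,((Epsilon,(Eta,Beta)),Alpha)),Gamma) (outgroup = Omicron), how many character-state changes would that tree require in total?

10

Map each character onto ((Zeta,((Epsilon,(Eta,Beta)),Alpha)),Gamma) (rooted by Omicron) and count the minimum state changes it requires (Fitch parsimony):
Char. 1: 2; Char. 2: 2; Char. 3: 2; Char. 4: 1; Char. 5: 2; Char. 6: 1.
Total tree length = 10.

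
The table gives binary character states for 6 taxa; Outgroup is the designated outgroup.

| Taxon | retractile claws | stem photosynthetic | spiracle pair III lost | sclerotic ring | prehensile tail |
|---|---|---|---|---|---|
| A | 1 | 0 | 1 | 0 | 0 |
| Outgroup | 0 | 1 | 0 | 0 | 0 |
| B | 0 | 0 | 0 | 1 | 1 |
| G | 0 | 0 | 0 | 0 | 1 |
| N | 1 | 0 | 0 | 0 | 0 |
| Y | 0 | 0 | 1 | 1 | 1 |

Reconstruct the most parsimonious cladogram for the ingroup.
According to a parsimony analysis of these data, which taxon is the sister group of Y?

Character polarity is set by the outgroup: the derived state is whichever differs from the outgroup's state, so for stem photosynthetic the derived state is '0', and for the remaining characters it is '1'.
retractile claws (derived state '1') is shared by A and N — a synapomorphy uniting that clade.
stem photosynthetic (derived state '0') is shared by all ingroup taxa — unites the whole ingroup.
spiracle pair III lost (state '1') occurs in A and Y but conflicts with the nesting implied by the other characters — most parsimoniously interpreted as homoplasy.
sclerotic ring (derived state '1') is shared by B and Y — a synapomorphy uniting that clade.
Only B, G, and Y show the derived state '1' for prehensile tail, supporting them as a clade.
Most parsimonious ingroup topology: (((B,Y),G),(A,N)).
Y and B form a cherry on this tree, so they are sister taxa.

B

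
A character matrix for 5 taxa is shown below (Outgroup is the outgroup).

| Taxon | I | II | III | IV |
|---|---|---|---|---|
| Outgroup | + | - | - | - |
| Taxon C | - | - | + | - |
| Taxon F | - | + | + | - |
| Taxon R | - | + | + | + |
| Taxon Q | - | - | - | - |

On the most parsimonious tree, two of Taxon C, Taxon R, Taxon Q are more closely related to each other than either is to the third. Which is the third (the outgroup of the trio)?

Taxon Q

Character polarity is set by the outgroup: the derived state is whichever differs from the outgroup's state, so for I the derived state is '-', and for the remaining characters it is '+'.
All ingroup taxa share the derived state '-' for I; it defines the ingroup but does not resolve relationships within it.
II (derived state '+') is shared by Taxon F and Taxon R — a synapomorphy uniting that clade.
Only Taxon C, Taxon F, and Taxon R show the derived state '+' for III, supporting them as a clade.
IV: derived state '+' in Taxon R only — an autapomorphy, so it tells us nothing about relationships among taxa.
Most parsimonious ingroup topology: ((Taxon C,(Taxon F,Taxon R)),Taxon Q).
Taxon C and Taxon R share a more recent common ancestor with each other than either does with Taxon Q, so Taxon Q is the least closely related of the three.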